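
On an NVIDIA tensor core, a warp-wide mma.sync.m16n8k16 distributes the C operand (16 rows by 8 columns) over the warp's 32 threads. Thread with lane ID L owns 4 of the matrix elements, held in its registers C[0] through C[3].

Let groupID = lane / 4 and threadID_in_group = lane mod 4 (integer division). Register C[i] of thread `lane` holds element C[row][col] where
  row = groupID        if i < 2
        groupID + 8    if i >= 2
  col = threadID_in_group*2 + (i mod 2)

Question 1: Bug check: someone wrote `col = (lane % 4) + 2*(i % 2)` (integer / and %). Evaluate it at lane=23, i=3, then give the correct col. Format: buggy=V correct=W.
`(lane % 4) + 2*(i % 2)`[23,3]->5
lane 23->23/4=5, 23 mod 4=3
i=3  r:5+8->13  c:2·3+1->7
col: 5 vs 7

buggy=5 correct=7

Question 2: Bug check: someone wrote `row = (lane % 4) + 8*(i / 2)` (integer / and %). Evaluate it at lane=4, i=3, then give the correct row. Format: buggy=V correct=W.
buggy=8 correct=9

`(lane % 4) + 8*(i / 2)`[4,3]=>8
L=4=>grp=4>>2=1, tig=4&3=0
[3]=>row 1+8=9  col 0·2+1=1
row: 8 vs 9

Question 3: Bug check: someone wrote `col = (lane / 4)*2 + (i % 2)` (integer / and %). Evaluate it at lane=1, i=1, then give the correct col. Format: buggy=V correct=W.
`(lane / 4)*2 + (i % 2)`[1,1]->1
L=1->g=1>>2=0, t=1&3=1
[1]->row 0+0=0  col 1·2+1=3
col: 1 vs 3

buggy=1 correct=3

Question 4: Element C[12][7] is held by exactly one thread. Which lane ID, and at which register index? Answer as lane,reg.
19,3

r=12⇒gr=4,Rb=1  c=7⇒th=3,odd=1
L=4*4+3=19  i=1*2+1=3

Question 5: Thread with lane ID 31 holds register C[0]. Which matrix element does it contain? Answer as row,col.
L=31⇒gr=31>>2=7, th=31&3=3
[0]⇒row 7+0=7  col 3·2+0=6

7,6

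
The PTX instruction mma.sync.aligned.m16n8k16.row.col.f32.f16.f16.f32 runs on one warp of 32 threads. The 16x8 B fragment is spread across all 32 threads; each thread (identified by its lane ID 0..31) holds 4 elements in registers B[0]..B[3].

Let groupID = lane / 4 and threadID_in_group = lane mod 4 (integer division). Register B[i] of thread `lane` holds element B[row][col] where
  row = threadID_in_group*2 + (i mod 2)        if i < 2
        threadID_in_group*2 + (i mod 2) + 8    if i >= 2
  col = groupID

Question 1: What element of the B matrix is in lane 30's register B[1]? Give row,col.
L=30->gid=30>>2=7, tid=30&3=2
[1]->row 2·2+1+0=5  col gid=7

5,7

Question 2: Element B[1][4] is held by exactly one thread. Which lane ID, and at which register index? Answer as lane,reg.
c:4=>grp=4  r:1=>rB=0,tig=0,lo=1
L=4*4+0=16  i=0*2+1=1

16,1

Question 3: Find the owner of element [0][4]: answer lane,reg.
c:4=>grp=4  r:0=>rB=0,tig=0,lo=0
L=4*4+0=16  i=0*2+0=0

16,0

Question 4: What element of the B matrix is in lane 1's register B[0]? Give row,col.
lane 1: gid=0 (1/4), tid=1 (1%4)
i=0: r=1*2+0+0=2, c=gid=0

2,0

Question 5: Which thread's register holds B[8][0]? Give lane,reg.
0,2

c=0⇒gr=0  r=8⇒Rb=1,th=0,odd=0
L=0*4+0=0  i=1*2+0=2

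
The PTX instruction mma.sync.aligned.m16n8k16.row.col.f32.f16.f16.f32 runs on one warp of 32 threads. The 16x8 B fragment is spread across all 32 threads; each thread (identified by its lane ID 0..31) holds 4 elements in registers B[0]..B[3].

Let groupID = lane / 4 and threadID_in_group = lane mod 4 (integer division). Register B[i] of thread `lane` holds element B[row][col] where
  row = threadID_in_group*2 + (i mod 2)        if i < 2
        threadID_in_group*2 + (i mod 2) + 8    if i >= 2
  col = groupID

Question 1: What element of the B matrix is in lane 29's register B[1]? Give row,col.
3,7

29: grp=7,tig=1
[1] (1*2+1+0,7) = (3,7)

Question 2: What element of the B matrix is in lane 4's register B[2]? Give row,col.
lane 4->4/4=1, 4 mod 4=0
i=2  r:2·0+0+8->8  c:1

8,1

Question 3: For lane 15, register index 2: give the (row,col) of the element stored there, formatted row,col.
lane 15⇒15/4=3, 15 mod 4=3
i=2  r:2·3+0+8⇒14  c:3

14,3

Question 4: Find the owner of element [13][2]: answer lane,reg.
c=2⇒gr=2  r=13⇒Rb=1,th=2,odd=1
L=2*4+2=10  i=1*2+1=3

10,3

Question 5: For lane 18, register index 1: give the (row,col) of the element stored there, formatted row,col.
5,4

L=18⇒gr=18>>2=4, th=18&3=2
[1]⇒row 2·2+1+0=5  col gr=4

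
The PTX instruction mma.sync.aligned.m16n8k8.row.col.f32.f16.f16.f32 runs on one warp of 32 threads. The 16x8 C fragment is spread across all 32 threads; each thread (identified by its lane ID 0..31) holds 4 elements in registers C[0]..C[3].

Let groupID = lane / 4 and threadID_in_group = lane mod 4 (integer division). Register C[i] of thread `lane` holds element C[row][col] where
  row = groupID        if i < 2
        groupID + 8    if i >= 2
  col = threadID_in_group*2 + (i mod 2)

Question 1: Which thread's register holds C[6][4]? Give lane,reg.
r=6→G=6,rhi=0  c=4→T=2,p=0
L=6*4+2=26  i=0*2+0=0

26,0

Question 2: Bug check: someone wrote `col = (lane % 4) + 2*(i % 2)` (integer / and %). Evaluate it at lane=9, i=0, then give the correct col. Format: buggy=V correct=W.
`(lane % 4) + 2*(i % 2)`[9,0]→1
lane 9→9/4=2, 9 mod 4=1
i=0  r:2+0→2  c:2·1+0→2
col: 1 vs 2

buggy=1 correct=2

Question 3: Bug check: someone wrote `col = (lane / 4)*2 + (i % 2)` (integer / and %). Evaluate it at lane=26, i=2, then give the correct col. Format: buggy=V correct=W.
buggy=12 correct=4

`(lane / 4)*2 + (i % 2)`[26,2]⇒12
26: gr=6,th=2
[2] (6+8,2*2+0) = (14,4)
col: 12 vs 4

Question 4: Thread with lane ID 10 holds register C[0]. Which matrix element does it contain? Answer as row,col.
2,4

lane 10→10/4=2, 10 mod 4=2
i=0  r:2+0→2  c:2·2+0→4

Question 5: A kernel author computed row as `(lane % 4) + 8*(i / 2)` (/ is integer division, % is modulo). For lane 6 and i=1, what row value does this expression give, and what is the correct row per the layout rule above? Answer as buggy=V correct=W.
`(lane % 4) + 8*(i / 2)`[6,1]=>2
6: grp=1,tig=2
[1] (1+0,2*2+1) = (1,5)
row: 2 vs 1

buggy=2 correct=1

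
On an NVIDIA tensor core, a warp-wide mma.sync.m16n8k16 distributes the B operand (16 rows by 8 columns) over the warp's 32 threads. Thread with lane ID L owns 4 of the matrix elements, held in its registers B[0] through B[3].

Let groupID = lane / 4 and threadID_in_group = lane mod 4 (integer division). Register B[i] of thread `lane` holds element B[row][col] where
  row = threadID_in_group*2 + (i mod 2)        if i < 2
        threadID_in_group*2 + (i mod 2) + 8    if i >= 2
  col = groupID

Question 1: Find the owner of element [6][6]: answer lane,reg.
27,0

c:6=>grp=6  r:6=>rB=0,tig=3,lo=0
L=6*4+3=27  i=0*2+0=0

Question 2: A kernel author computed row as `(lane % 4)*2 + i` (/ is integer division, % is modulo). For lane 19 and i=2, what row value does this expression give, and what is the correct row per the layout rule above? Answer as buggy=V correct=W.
buggy=8 correct=14

`(lane % 4)*2 + i`[19,2]->8
lane 19: g=4 (19/4), t=3 (19%4)
i=2: r=3*2+0+8=14, c=g=4
row: 8 vs 14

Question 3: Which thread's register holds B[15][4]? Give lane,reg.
c=4⇒gr=4  r=15⇒Rb=1,th=3,odd=1
L=4*4+3=19  i=1*2+1=3

19,3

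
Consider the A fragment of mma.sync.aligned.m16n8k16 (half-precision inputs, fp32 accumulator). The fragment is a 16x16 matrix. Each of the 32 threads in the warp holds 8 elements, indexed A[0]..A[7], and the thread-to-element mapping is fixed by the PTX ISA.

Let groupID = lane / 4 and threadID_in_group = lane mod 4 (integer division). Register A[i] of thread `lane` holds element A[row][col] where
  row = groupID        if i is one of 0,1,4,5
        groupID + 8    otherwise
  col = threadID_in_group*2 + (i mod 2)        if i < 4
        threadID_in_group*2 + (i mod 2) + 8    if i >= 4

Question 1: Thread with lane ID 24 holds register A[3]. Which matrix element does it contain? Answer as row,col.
14,1

24: gid=6,tid=0
[3] (6+8,0*2+1+0) = (14,1)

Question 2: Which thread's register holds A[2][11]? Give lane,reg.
9,5

r=2→G=2,rhi=0  c=11→chi=1,T=1,p=1
L=2*4+1=9  i=1*4+0*2+1=5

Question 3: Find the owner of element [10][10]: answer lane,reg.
9,6

r=10⇒gr=2,Rb=1  c=10⇒Cb=1,th=1,odd=0
L=2*4+1=9  i=1*4+1*2+0=6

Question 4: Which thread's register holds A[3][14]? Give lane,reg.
r: 3->gid=3,r8=0  c: 14->c8=1,tid=3,i&1=0
L=3*4+3=15  i=1*4+0*2+0=4

15,4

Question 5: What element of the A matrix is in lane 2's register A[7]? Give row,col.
8,13

2: grp=0,tig=2
[7] (0+8,2*2+1+8) = (8,13)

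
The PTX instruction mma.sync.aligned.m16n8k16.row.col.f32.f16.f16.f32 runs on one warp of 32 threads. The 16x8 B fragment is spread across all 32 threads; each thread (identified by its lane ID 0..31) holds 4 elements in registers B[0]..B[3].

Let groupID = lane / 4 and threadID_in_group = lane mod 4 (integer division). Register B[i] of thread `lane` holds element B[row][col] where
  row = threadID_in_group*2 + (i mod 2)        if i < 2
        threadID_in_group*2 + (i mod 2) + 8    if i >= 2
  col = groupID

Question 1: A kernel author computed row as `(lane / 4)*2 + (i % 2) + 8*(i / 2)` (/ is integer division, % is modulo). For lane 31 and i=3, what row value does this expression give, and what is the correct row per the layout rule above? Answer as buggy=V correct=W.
buggy=23 correct=15

`(lane / 4)*2 + (i % 2) + 8*(i / 2)`[31,3]->23
31: gid=7,tid=3
[3] (3*2+1+8,7) = (15,7)
row: 23 vs 15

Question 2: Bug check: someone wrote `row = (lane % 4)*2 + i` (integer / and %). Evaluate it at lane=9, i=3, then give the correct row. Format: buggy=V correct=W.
`(lane % 4)*2 + i`[9,3]=>5
lane 9=>9/4=2, 9 mod 4=1
i=3  r:2·1+1+8=>11  c:2
row: 5 vs 11

buggy=5 correct=11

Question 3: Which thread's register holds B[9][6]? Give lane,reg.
c=6⇒gr=6  r=9⇒Rb=1,th=0,odd=1
L=6*4+0=24  i=1*2+1=3

24,3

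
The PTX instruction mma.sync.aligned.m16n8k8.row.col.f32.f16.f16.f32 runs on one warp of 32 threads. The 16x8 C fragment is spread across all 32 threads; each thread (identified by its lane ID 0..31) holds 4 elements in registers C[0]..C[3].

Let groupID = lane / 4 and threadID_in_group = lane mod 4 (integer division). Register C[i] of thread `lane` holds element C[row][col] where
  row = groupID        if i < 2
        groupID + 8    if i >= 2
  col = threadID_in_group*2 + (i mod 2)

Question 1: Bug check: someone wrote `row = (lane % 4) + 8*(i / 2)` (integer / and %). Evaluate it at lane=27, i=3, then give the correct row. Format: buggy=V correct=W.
buggy=11 correct=14

`(lane % 4) + 8*(i / 2)`[27,3]->11
lane 27->27/4=6, 27 mod 4=3
i=3  r:6+8->14  c:2·3+1->7
row: 11 vs 14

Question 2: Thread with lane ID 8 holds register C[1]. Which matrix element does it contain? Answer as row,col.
2,1

L=8->gid=8>>2=2, tid=8&3=0
[1]->row 2+0=2  col 0·2+1=1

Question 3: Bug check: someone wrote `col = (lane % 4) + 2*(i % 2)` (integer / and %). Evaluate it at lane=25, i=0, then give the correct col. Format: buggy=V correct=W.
`(lane % 4) + 2*(i % 2)`[25,0]->1
L=25->gid=25>>2=6, tid=25&3=1
[0]->row 6+0=6  col 1·2+0=2
col: 1 vs 2

buggy=1 correct=2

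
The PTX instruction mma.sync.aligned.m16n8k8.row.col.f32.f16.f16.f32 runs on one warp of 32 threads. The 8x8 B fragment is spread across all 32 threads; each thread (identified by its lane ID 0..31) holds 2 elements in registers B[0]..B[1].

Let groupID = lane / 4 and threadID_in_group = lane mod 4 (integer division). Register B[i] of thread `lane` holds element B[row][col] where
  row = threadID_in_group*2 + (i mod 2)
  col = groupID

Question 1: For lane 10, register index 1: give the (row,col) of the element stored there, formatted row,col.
5,2

lane 10: gid=2 (10/4), tid=2 (10%4)
i=1: r=2*2+1=5, c=gid=2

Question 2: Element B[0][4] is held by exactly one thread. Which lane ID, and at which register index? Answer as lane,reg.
c=4⇒gr=4  r=0⇒th=0,odd=0
L=4*4+0=16  i=0=0

16,0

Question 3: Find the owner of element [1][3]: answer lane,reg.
12,1

c=3→G=3  r=1→T=0,p=1
L=3*4+0=12  i=1=1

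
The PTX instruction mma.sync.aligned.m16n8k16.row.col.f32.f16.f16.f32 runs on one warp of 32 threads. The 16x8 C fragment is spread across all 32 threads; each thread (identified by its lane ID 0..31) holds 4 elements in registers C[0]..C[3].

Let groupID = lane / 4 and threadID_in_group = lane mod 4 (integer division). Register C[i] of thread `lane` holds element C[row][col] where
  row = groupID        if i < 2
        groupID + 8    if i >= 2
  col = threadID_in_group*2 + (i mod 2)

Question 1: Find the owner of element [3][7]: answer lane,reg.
15,1

r=3⇒gr=3,Rb=0  c=7⇒th=3,odd=1
L=3*4+3=15  i=0*2+1=1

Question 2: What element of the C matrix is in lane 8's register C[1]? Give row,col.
lane 8: g=2 (8/4), t=0 (8%4)
i=1: r=2+0=2, c=0*2+1=1

2,1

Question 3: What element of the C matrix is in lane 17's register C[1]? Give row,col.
4,3

L=17→G=17>>2=4, T=17&3=1
[1]→row 4+0=4  col 1·2+1=3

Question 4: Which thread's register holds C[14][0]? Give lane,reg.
r: 14->gid=6,r8=1  c: 0->tid=0,i&1=0
L=6*4+0=24  i=1*2+0=2

24,2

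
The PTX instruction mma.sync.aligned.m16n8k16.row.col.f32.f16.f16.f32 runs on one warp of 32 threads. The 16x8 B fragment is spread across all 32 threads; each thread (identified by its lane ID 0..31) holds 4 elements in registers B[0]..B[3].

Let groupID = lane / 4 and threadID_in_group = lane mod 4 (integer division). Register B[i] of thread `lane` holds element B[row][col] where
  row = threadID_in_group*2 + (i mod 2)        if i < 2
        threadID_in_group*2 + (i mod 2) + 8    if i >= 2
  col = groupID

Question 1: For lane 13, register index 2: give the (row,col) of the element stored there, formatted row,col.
10,3

lane 13->13/4=3, 13 mod 4=1
i=2  r:2·1+0+8->10  c:3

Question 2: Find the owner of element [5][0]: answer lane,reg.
2,1

c=0->g=0  r=5->rb=0,t=2,b0=1
L=0*4+2=2  i=0*2+1=1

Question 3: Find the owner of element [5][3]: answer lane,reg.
14,1

c=3→G=3  r=5→rhi=0,T=2,p=1
L=3*4+2=14  i=0*2+1=1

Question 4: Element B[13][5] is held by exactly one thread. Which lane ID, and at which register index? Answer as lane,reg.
22,3

c=5→G=5  r=13→rhi=1,T=2,p=1
L=5*4+2=22  i=1*2+1=3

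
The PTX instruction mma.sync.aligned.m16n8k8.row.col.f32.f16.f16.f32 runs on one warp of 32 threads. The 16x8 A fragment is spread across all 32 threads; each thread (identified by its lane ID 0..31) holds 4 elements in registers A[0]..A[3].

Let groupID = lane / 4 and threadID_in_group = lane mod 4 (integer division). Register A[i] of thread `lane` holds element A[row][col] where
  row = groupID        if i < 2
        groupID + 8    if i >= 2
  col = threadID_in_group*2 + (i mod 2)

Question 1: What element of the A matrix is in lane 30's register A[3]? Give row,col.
15,5

lane 30⇒30/4=7, 30 mod 4=2
i=3  r:7+8⇒15  c:2·2+1⇒5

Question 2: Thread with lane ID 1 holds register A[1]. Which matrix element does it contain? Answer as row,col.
L=1⇒gr=1>>2=0, th=1&3=1
[1]⇒row 0+0=0  col 1·2+1=3

0,3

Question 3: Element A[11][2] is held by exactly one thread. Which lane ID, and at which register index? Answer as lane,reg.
r: 11->gid=3,r8=1  c: 2->tid=1,i&1=0
L=3*4+1=13  i=1*2+0=2

13,2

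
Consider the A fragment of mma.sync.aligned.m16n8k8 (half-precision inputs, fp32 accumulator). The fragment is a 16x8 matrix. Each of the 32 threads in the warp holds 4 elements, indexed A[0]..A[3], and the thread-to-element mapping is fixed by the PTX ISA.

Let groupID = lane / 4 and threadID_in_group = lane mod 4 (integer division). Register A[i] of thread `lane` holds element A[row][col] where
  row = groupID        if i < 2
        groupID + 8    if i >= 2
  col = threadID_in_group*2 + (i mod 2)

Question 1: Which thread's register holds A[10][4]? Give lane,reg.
r=10→G=2,rhi=1  c=4→T=2,p=0
L=2*4+2=10  i=1*2+0=2

10,2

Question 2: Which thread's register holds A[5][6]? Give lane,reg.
23,0

r: 5->gid=5,r8=0  c: 6->tid=3,i&1=0
L=5*4+3=23  i=0*2+0=0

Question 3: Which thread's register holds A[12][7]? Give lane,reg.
19,3

r: 12->gid=4,r8=1  c: 7->tid=3,i&1=1
L=4*4+3=19  i=1*2+1=3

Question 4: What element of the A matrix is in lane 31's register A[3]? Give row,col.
15,7

lane 31: gr=7 (31/4), th=3 (31%4)
i=3: r=7+8=15, c=3*2+1=7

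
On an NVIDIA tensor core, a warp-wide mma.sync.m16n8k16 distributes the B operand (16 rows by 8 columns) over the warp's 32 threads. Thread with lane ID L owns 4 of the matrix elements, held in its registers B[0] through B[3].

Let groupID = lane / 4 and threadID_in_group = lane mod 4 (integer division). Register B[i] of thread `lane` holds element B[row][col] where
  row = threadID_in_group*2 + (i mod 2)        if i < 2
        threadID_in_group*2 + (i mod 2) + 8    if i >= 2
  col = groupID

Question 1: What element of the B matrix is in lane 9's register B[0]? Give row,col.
lane 9: grp=2 (9/4), tig=1 (9%4)
i=0: r=1*2+0+0=2, c=grp=2

2,2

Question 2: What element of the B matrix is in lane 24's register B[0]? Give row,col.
0,6

lane 24: grp=6 (24/4), tig=0 (24%4)
i=0: r=0*2+0+0=0, c=grp=6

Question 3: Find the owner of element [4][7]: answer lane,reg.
30,0

c=7⇒gr=7  r=4⇒Rb=0,th=2,odd=0
L=7*4+2=30  i=0*2+0=0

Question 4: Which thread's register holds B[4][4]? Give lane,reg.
c=4→G=4  r=4→rhi=0,T=2,p=0
L=4*4+2=18  i=0*2+0=0

18,0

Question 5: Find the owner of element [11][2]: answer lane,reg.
9,3

c=2→G=2  r=11→rhi=1,T=1,p=1
L=2*4+1=9  i=1*2+1=3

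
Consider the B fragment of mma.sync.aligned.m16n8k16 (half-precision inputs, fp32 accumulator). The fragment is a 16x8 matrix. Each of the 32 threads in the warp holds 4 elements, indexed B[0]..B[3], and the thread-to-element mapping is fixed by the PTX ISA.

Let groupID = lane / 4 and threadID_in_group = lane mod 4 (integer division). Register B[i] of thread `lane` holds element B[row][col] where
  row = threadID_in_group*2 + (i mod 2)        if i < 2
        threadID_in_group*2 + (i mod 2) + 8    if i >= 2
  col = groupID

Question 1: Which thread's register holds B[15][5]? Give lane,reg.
23,3

c: 5->gid=5  r: 15->r8=1,tid=3,i&1=1
L=5*4+3=23  i=1*2+1=3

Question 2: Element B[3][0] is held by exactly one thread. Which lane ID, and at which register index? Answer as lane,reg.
c:0=>grp=0  r:3=>rB=0,tig=1,lo=1
L=0*4+1=1  i=0*2+1=1

1,1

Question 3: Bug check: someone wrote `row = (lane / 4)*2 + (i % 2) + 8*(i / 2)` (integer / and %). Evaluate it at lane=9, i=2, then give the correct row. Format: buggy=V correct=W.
`(lane / 4)*2 + (i % 2) + 8*(i / 2)`[9,2]→12
L=9→G=9>>2=2, T=9&3=1
[2]→row 1·2+0+8=10  col G=2
row: 12 vs 10

buggy=12 correct=10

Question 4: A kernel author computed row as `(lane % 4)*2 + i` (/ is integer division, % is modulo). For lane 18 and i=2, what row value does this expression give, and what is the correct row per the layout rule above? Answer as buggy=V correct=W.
`(lane % 4)*2 + i`[18,2]=>6
18: grp=4,tig=2
[2] (2*2+0+8,4) = (12,4)
row: 6 vs 12

buggy=6 correct=12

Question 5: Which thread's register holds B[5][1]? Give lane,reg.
c:1=>grp=1  r:5=>rB=0,tig=2,lo=1
L=1*4+2=6  i=0*2+1=1

6,1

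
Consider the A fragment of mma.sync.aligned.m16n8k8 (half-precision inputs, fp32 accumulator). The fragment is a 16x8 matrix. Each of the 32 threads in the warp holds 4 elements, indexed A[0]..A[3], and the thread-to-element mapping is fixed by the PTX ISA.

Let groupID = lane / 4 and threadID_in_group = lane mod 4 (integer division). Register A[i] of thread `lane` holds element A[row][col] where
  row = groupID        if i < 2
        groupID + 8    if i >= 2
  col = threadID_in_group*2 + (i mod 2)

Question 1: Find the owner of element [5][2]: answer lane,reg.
r:5=>grp=5,rB=0  c:2=>tig=1,lo=0
L=5*4+1=21  i=0*2+0=0

21,0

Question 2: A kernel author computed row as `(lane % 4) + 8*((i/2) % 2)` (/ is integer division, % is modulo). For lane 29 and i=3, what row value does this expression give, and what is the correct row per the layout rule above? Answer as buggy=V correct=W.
buggy=9 correct=15

`(lane % 4) + 8*((i/2) % 2)`[29,3]→9
L=29→G=29>>2=7, T=29&3=1
[3]→row 7+8=15  col 1·2+1=3
row: 9 vs 15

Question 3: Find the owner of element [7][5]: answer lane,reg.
30,1

r: 7->gid=7,r8=0  c: 5->tid=2,i&1=1
L=7*4+2=30  i=0*2+1=1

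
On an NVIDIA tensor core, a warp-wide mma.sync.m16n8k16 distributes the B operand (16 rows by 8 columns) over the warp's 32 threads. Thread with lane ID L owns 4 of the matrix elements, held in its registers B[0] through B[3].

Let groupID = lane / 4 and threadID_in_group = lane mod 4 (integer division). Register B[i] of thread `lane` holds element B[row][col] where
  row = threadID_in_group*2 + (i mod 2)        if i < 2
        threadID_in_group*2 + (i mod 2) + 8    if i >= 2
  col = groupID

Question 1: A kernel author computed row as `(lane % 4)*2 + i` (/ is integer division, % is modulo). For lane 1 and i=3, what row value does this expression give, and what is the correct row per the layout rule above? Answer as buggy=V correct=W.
buggy=5 correct=11

`(lane % 4)*2 + i`[1,3]->5
1: g=0,t=1
[3] (1*2+1+8,0) = (11,0)
row: 5 vs 11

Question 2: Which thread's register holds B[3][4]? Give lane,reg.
c=4→G=4  r=3→rhi=0,T=1,p=1
L=4*4+1=17  i=0*2+1=1

17,1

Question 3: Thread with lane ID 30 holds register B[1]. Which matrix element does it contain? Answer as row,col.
lane 30⇒30/4=7, 30 mod 4=2
i=1  r:2·2+1+0⇒5  c:7

5,7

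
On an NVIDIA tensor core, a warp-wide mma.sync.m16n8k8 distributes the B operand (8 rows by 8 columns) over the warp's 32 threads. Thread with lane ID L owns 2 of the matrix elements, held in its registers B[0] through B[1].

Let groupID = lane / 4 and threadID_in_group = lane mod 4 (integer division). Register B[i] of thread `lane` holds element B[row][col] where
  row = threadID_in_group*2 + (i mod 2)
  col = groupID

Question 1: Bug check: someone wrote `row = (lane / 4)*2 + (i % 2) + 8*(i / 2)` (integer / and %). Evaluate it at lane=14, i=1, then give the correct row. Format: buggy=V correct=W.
buggy=7 correct=5

`(lane / 4)*2 + (i % 2) + 8*(i / 2)`[14,1]⇒7
lane 14: gr=3 (14/4), th=2 (14%4)
i=1: r=2*2+1=5, c=gr=3
row: 7 vs 5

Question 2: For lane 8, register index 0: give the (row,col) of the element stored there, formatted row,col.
lane 8→8/4=2, 8 mod 4=0
i=0  r:2·0+0→0  c:2

0,2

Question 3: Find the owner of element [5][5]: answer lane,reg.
22,1

c=5→G=5  r=5→T=2,p=1
L=5*4+2=22  i=1=1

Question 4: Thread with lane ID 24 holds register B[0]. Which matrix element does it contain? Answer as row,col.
L=24=>grp=24>>2=6, tig=24&3=0
[0]=>row 0·2+0=0  col grp=6

0,6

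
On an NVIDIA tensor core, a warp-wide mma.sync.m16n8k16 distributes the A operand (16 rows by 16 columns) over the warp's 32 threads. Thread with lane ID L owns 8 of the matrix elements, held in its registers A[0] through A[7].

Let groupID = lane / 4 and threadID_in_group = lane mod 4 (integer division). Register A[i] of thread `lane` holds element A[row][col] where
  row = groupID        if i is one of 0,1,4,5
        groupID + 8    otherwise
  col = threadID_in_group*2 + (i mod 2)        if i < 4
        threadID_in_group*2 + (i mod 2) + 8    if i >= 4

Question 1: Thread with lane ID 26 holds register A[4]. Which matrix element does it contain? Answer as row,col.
6,12

lane 26: G=6 (26/4), T=2 (26%4)
i=4: r=6+0=6, c=2*2+0+8=12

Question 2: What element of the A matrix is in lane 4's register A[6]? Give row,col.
9,8

L=4->gid=4>>2=1, tid=4&3=0
[6]->row 1+8=9  col 0·2+0+8=8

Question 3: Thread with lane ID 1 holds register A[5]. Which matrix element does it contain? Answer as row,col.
1: gid=0,tid=1
[5] (0+0,1*2+1+8) = (0,11)

0,11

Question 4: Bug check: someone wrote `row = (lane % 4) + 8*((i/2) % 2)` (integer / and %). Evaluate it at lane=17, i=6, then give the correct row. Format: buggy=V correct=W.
buggy=9 correct=12

`(lane % 4) + 8*((i/2) % 2)`[17,6]→9
17: G=4,T=1
[6] (4+8,1*2+0+8) = (12,10)
row: 9 vs 12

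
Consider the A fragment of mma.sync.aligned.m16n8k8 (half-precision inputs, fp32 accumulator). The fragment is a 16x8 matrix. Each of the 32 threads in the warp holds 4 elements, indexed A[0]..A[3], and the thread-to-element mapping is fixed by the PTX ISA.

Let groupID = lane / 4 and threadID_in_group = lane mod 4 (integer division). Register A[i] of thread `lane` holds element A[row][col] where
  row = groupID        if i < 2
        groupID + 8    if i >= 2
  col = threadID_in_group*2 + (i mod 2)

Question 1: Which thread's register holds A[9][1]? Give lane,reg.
r=9→G=1,rhi=1  c=1→T=0,p=1
L=1*4+0=4  i=1*2+1=3

4,3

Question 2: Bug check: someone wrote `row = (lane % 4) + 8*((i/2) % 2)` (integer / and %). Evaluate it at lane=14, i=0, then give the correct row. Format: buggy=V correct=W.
buggy=2 correct=3

`(lane % 4) + 8*((i/2) % 2)`[14,0]→2
lane 14: G=3 (14/4), T=2 (14%4)
i=0: r=3+0=3, c=2*2+0=4
row: 2 vs 3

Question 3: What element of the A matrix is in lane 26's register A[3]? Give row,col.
26: g=6,t=2
[3] (6+8,2*2+1) = (14,5)

14,5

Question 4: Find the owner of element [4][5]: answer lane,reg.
18,1

r:4=>grp=4,rB=0  c:5=>tig=2,lo=1
L=4*4+2=18  i=0*2+1=1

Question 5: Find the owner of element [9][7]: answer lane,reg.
7,3

r=9→G=1,rhi=1  c=7→T=3,p=1
L=1*4+3=7  i=1*2+1=3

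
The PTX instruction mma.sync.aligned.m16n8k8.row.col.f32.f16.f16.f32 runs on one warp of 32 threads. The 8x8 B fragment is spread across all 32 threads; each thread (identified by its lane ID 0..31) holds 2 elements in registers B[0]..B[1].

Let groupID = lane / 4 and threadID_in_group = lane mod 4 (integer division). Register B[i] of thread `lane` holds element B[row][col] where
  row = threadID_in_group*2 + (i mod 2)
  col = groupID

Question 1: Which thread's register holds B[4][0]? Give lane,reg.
c: 0->gid=0  r: 4->tid=2,i&1=0
L=0*4+2=2  i=0=0

2,0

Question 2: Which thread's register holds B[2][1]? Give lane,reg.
c:1=>grp=1  r:2=>tig=1,lo=0
L=1*4+1=5  i=0=0

5,0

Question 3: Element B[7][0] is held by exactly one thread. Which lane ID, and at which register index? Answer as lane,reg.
c=0→G=0  r=7→T=3,p=1
L=0*4+3=3  i=1=1

3,1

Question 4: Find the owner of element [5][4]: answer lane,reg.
c:4=>grp=4  r:5=>tig=2,lo=1
L=4*4+2=18  i=1=1

18,1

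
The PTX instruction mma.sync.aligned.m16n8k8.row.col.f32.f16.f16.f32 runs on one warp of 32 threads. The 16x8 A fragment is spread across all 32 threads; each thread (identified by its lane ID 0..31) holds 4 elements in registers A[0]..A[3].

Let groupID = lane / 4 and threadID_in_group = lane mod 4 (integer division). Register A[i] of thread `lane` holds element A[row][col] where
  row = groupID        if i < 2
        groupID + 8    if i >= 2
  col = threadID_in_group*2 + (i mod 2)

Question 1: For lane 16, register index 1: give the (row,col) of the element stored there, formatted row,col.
lane 16: gr=4 (16/4), th=0 (16%4)
i=1: r=4+0=4, c=0*2+1=1

4,1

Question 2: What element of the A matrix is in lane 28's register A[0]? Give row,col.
lane 28→28/4=7, 28 mod 4=0
i=0  r:7+0→7  c:2·0+0→0

7,0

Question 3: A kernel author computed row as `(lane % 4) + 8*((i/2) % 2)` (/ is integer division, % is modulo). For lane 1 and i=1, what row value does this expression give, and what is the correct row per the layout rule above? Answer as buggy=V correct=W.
buggy=1 correct=0

`(lane % 4) + 8*((i/2) % 2)`[1,1]->1
L=1->g=1>>2=0, t=1&3=1
[1]->row 0+0=0  col 1·2+1=3
row: 1 vs 0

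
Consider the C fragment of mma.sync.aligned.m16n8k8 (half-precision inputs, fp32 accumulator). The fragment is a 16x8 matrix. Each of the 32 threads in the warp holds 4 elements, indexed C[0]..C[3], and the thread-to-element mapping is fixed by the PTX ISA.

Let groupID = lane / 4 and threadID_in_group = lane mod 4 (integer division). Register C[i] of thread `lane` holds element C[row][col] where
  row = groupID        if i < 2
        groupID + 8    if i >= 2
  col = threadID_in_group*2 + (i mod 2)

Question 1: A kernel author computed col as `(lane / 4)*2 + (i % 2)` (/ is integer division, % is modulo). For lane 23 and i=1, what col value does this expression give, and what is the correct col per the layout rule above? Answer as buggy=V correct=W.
buggy=11 correct=7

`(lane / 4)*2 + (i % 2)`[23,1]->11
lane 23: gid=5 (23/4), tid=3 (23%4)
i=1: r=5+0=5, c=3*2+1=7
col: 11 vs 7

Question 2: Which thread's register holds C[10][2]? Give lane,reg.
9,2

r=10⇒gr=2,Rb=1  c=2⇒th=1,odd=0
L=2*4+1=9  i=1*2+0=2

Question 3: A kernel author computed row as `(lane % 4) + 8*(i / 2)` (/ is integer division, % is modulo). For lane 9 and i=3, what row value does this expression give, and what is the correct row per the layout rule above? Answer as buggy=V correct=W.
buggy=9 correct=10

`(lane % 4) + 8*(i / 2)`[9,3]=>9
9: grp=2,tig=1
[3] (2+8,1*2+1) = (10,3)
row: 9 vs 10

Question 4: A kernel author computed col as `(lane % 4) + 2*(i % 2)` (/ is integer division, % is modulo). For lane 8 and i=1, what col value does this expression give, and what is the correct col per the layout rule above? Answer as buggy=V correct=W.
buggy=2 correct=1

`(lane % 4) + 2*(i % 2)`[8,1]→2
lane 8: G=2 (8/4), T=0 (8%4)
i=1: r=2+0=2, c=0*2+1=1
col: 2 vs 1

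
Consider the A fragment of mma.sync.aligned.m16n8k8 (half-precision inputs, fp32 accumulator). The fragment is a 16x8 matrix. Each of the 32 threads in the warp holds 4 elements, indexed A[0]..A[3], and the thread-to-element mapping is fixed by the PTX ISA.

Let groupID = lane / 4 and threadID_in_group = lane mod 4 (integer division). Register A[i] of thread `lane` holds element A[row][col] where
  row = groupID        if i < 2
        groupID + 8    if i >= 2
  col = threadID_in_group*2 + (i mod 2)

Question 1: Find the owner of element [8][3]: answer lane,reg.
1,3

r=8->g=0,rb=1  c=3->t=1,b0=1
L=0*4+1=1  i=1*2+1=3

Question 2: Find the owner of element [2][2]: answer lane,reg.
9,0

r=2⇒gr=2,Rb=0  c=2⇒th=1,odd=0
L=2*4+1=9  i=0*2+0=0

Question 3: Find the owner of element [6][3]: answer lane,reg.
r:6=>grp=6,rB=0  c:3=>tig=1,lo=1
L=6*4+1=25  i=0*2+1=1

25,1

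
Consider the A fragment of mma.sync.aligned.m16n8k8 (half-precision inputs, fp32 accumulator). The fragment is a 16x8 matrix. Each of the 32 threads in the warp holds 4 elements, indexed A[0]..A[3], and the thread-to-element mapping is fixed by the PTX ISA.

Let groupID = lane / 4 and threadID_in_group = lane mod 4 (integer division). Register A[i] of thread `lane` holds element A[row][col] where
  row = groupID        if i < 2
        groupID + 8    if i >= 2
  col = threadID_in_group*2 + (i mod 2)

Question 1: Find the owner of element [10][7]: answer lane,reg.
11,3

r=10->g=2,rb=1  c=7->t=3,b0=1
L=2*4+3=11  i=1*2+1=3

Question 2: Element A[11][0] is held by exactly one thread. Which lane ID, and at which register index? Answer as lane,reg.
r:11=>grp=3,rB=1  c:0=>tig=0,lo=0
L=3*4+0=12  i=1*2+0=2

12,2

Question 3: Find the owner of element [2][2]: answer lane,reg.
r: 2->gid=2,r8=0  c: 2->tid=1,i&1=0
L=2*4+1=9  i=0*2+0=0

9,0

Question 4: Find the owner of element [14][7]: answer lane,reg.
27,3

r=14→G=6,rhi=1  c=7→T=3,p=1
L=6*4+3=27  i=1*2+1=3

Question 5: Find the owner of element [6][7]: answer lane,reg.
r=6→G=6,rhi=0  c=7→T=3,p=1
L=6*4+3=27  i=0*2+1=1

27,1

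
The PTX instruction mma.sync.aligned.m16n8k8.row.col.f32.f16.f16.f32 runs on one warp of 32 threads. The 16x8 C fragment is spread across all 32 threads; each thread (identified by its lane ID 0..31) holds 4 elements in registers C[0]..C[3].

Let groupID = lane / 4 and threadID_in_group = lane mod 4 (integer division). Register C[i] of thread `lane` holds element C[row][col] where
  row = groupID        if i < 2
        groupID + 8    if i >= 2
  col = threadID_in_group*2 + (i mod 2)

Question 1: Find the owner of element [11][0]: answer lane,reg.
r=11→G=3,rhi=1  c=0→T=0,p=0
L=3*4+0=12  i=1*2+0=2

12,2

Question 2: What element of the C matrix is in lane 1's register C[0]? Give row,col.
1: gr=0,th=1
[0] (0+0,1*2+0) = (0,2)

0,2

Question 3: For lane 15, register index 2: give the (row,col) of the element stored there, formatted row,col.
lane 15=>15/4=3, 15 mod 4=3
i=2  r:3+8=>11  c:2·3+0=>6

11,6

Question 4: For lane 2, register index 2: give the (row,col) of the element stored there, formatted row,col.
8,4

lane 2: G=0 (2/4), T=2 (2%4)
i=2: r=0+8=8, c=2*2+0=4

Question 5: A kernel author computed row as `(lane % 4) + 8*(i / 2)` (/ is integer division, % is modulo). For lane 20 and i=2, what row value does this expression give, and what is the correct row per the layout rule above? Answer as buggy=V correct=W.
`(lane % 4) + 8*(i / 2)`[20,2]=>8
20: grp=5,tig=0
[2] (5+8,0*2+0) = (13,0)
row: 8 vs 13

buggy=8 correct=13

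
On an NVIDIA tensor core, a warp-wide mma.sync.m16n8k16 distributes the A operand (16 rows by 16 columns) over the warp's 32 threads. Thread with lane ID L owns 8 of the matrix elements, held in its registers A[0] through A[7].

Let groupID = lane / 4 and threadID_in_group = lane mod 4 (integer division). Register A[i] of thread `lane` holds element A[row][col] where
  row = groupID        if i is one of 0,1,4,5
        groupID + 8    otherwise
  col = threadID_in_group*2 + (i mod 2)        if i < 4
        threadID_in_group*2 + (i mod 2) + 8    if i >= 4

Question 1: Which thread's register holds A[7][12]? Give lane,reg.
30,4

r:7=>grp=7,rB=0  c:12=>cB=1,tig=2,lo=0
L=7*4+2=30  i=1*4+0*2+0=4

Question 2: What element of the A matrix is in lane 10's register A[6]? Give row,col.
L=10⇒gr=10>>2=2, th=10&3=2
[6]⇒row 2+8=10  col 2·2+0+8=12

10,12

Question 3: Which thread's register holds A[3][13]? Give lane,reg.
14,5

r:3=>grp=3,rB=0  c:13=>cB=1,tig=2,lo=1
L=3*4+2=14  i=1*4+0*2+1=5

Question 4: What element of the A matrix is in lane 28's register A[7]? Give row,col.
lane 28=>28/4=7, 28 mod 4=0
i=7  r:7+8=>15  c:2·0+1+8=>9

15,9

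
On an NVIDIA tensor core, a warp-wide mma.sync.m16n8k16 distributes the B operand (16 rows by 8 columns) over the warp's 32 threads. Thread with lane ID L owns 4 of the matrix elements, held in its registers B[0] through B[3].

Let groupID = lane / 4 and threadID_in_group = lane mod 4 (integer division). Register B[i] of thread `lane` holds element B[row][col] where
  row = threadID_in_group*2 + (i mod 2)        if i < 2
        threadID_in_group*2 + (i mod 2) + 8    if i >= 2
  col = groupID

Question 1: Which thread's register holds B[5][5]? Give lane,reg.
22,1

c:5=>grp=5  r:5=>rB=0,tig=2,lo=1
L=5*4+2=22  i=0*2+1=1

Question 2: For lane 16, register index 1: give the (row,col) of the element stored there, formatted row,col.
1,4

lane 16->16/4=4, 16 mod 4=0
i=1  r:2·0+1+0->1  c:4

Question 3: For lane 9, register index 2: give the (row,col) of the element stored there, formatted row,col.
lane 9=>9/4=2, 9 mod 4=1
i=2  r:2·1+0+8=>10  c:2

10,2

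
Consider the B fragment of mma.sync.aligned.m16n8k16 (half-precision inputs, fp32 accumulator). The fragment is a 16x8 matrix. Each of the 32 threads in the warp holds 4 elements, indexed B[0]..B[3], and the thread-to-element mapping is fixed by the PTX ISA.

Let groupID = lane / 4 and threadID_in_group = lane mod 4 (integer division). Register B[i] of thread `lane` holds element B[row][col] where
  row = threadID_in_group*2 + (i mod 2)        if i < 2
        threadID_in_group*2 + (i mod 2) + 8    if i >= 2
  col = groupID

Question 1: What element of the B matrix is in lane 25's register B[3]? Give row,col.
11,6

lane 25→25/4=6, 25 mod 4=1
i=3  r:2·1+1+8→11  c:6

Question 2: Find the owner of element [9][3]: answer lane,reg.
12,3

c=3→G=3  r=9→rhi=1,T=0,p=1
L=3*4+0=12  i=1*2+1=3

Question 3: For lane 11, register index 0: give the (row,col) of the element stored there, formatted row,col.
L=11⇒gr=11>>2=2, th=11&3=3
[0]⇒row 3·2+0+0=6  col gr=2

6,2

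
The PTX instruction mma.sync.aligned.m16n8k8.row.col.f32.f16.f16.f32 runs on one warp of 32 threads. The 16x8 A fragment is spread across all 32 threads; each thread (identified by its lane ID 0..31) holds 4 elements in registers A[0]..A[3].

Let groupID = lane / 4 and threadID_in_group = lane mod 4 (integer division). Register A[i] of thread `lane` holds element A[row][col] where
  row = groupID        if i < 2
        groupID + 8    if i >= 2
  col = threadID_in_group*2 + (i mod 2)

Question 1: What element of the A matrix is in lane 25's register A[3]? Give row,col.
14,3

lane 25: gr=6 (25/4), th=1 (25%4)
i=3: r=6+8=14, c=1*2+1=3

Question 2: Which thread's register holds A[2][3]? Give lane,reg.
r: 2->gid=2,r8=0  c: 3->tid=1,i&1=1
L=2*4+1=9  i=0*2+1=1

9,1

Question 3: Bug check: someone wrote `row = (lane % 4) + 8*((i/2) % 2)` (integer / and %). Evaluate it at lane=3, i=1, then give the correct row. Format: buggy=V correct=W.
buggy=3 correct=0

`(lane % 4) + 8*((i/2) % 2)`[3,1]->3
lane 3->3/4=0, 3 mod 4=3
i=1  r:0+0->0  c:2·3+1->7
row: 3 vs 0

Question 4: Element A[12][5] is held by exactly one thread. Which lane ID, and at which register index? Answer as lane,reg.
r: 12->gid=4,r8=1  c: 5->tid=2,i&1=1
L=4*4+2=18  i=1*2+1=3

18,3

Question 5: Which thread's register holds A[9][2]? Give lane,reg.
5,2

r=9→G=1,rhi=1  c=2→T=1,p=0
L=1*4+1=5  i=1*2+0=2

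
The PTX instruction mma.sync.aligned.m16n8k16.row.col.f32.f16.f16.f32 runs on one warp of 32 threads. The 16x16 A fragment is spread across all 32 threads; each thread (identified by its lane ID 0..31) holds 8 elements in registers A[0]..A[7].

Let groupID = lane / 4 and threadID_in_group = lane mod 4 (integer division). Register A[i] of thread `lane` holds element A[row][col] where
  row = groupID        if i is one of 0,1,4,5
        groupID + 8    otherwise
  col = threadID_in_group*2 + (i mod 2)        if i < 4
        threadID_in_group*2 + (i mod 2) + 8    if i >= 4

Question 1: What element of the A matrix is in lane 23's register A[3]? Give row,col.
23: g=5,t=3
[3] (5+8,3*2+1+0) = (13,7)

13,7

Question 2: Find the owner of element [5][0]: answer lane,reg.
r=5→G=5,rhi=0  c=0→chi=0,T=0,p=0
L=5*4+0=20  i=0*4+0*2+0=0

20,0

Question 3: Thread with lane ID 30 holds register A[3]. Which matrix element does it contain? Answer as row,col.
15,5

30: gr=7,th=2
[3] (7+8,2*2+1+0) = (15,5)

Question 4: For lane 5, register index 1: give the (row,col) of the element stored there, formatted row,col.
lane 5: grp=1 (5/4), tig=1 (5%4)
i=1: r=1+0=1, c=1*2+1+0=3

1,3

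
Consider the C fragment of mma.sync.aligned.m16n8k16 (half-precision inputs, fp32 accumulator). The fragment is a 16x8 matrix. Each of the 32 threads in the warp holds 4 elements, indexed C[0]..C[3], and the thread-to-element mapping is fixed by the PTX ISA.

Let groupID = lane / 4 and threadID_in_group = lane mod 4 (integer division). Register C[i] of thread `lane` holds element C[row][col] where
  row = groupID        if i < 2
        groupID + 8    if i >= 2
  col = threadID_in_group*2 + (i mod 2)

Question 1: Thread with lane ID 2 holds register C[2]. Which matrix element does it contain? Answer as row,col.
8,4

L=2⇒gr=2>>2=0, th=2&3=2
[2]⇒row 0+8=8  col 2·2+0=4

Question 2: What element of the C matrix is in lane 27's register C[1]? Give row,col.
lane 27: G=6 (27/4), T=3 (27%4)
i=1: r=6+0=6, c=3*2+1=7

6,7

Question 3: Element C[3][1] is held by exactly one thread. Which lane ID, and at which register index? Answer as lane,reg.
r=3→G=3,rhi=0  c=1→T=0,p=1
L=3*4+0=12  i=0*2+1=1

12,1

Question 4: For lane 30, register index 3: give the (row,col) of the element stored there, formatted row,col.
30: grp=7,tig=2
[3] (7+8,2*2+1) = (15,5)

15,5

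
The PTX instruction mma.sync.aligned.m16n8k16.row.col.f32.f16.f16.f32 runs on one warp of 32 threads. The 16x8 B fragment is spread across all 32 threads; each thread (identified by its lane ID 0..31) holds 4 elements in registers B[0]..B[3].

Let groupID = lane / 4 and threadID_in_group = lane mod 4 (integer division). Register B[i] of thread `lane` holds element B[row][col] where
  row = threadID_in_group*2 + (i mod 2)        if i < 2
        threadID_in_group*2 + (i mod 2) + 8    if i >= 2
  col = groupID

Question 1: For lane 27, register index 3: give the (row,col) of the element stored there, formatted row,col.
27: g=6,t=3
[3] (3*2+1+8,6) = (15,6)

15,6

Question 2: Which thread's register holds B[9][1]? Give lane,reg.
c: 1->gid=1  r: 9->r8=1,tid=0,i&1=1
L=1*4+0=4  i=1*2+1=3

4,3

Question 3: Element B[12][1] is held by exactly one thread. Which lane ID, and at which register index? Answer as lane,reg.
6,2

c=1->g=1  r=12->rb=1,t=2,b0=0
L=1*4+2=6  i=1*2+0=2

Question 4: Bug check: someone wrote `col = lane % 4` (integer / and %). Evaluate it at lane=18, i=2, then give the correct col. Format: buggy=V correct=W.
`lane % 4`[18,2]→2
lane 18: G=4 (18/4), T=2 (18%4)
i=2: r=2*2+0+8=12, c=G=4
col: 2 vs 4

buggy=2 correct=4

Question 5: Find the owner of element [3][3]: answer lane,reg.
c=3→G=3  r=3→rhi=0,T=1,p=1
L=3*4+1=13  i=0*2+1=1

13,1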